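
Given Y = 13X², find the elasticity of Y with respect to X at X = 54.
Elasticity = 2

Elasticity = (dY/dX) · (X/Y)

dY/dX = 26·X
At X = 54: dY/dX = 1404, Y = 37908

Elasticity = 1404 · (54 / 37908) = 2

Interpretation: for a small percentage change in X, the percentage change in Y is approximately 2.00 times as large.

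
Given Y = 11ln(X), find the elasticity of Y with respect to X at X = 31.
Elasticity = 1/ln(31) ≈ 0.2912

Elasticity = (dY/dX) · (X/Y)

dY/dX = 11/X
At X = 31: dY/dX = 11/31, Y = 11·ln(31)

Elasticity = (11/31) · (31 / (11·ln(31))) = 1/ln(31) ≈ 0.2912

Interpretation: for a small percentage change in X, the percentage change in Y is approximately 0.29 times as large.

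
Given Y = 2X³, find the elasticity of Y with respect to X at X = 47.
Elasticity = 3

Elasticity = (dY/dX) · (X/Y)

dY/dX = 6·X²
At X = 47: dY/dX = 13254, Y = 207646

Elasticity = 13254 · (47 / 207646) = 3

Interpretation: for a small percentage change in X, the percentage change in Y is approximately 3.00 times as large.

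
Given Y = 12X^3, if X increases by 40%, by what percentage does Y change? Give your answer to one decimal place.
174.4%

For Y = 12X^3:
If X → X(1 + 0.4)
Then Y → Y · (1 + 0.4)^3
     = Y · 2.7440

Percentage change = ((1 + 0.4)^3 − 1) × 100% = 174.4%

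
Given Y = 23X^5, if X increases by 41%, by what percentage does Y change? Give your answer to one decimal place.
457.3%

For Y = 23X^5:
If X → X(1 + 0.41)
Then Y → Y · (1 + 0.41)^5
     ≈ Y · 5.5731

Percentage change = ((1 + 0.41)^5 − 1) × 100% ≈ 457.3%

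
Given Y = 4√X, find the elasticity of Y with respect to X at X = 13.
Elasticity = 1/2

Elasticity = (dY/dX) · (X/Y)

dY/dX = 2/√X
At X = 13: dY/dX = 2·√13/13, Y = 4·√13

Elasticity = (2·√13/13) · (13 / (4·√13)) = 1/2

Interpretation: for a small percentage change in X, the percentage change in Y is approximately 0.50 times as large.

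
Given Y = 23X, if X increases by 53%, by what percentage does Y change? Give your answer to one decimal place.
53.0%

For Y = 23X:
If X → X(1 + 0.53)
Then Y → Y · (1 + 0.53)^1
     = Y · 1.5300

Percentage change = ((1 + 0.53)^1 − 1) × 100% = 53.0%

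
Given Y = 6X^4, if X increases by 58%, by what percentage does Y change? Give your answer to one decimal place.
523.2%

For Y = 6X^4:
If X → X(1 + 0.58)
Then Y → Y · (1 + 0.58)^4
     ≈ Y · 6.2320

Percentage change = ((1 + 0.58)^4 − 1) × 100% ≈ 523.2%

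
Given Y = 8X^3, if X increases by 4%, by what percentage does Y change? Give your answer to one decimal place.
12.5%

For Y = 8X^3:
If X → X(1 + 0.04)
Then Y → Y · (1 + 0.04)^3
     ≈ Y · 1.1249

Percentage change = ((1 + 0.04)^3 − 1) × 100% ≈ 12.5%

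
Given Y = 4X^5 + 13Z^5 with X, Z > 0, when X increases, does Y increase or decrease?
Y increases

Taking the partial derivative:
∂Y/∂X = 20X^4

∂Y/∂X = 20X^4 > 0 (assuming positive values)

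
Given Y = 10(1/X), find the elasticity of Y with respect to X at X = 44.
Elasticity = -1

Elasticity = (dY/dX) · (X/Y)

dY/dX = -10/X²
At X = 44: dY/dX = -5/968, Y = 5/22

Elasticity = (-5/968) · (44 / (5/22)) = -1

Interpretation: for a small percentage change in X, the percentage change in Y is approximately -1.00 times as large.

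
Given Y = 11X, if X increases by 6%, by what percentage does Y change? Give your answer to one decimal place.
6.0%

For Y = 11X:
If X → X(1 + 0.06)
Then Y → Y · (1 + 0.06)^1
     = Y · 1.0600

Percentage change = ((1 + 0.06)^1 − 1) × 100% = 6.0%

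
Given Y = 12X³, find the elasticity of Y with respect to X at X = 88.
Elasticity = 3

Elasticity = (dY/dX) · (X/Y)

dY/dX = 36·X²
At X = 88: dY/dX = 278784, Y = 8177664

Elasticity = 278784 · (88 / 8177664) = 3

Interpretation: for a small percentage change in X, the percentage change in Y is approximately 3.00 times as large.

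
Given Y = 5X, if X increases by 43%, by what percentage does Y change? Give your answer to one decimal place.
43.0%

For Y = 5X:
If X → X(1 + 0.43)
Then Y → Y · (1 + 0.43)^1
     = Y · 1.4300

Percentage change = ((1 + 0.43)^1 − 1) × 100% = 43.0%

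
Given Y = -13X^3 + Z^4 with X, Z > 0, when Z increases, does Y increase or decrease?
Y increases

Taking the partial derivative:
∂Y/∂Z = 4Z^3

∂Y/∂Z = 4Z^3 > 0 (assuming positive values)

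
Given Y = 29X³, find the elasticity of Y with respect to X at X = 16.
Elasticity = 3

Elasticity = (dY/dX) · (X/Y)

dY/dX = 87·X²
At X = 16: dY/dX = 22272, Y = 118784

Elasticity = 22272 · (16 / 118784) = 3

Interpretation: for a small percentage change in X, the percentage change in Y is approximately 3.00 times as large.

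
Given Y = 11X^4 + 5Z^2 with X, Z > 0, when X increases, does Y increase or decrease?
Y increases

Taking the partial derivative:
∂Y/∂X = 44X^3

∂Y/∂X = 44X^3 > 0 (assuming positive values)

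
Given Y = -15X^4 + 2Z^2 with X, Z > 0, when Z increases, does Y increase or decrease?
Y increases

Taking the partial derivative:
∂Y/∂Z = 4Z

∂Y/∂Z = 4Z > 0 (assuming positive values)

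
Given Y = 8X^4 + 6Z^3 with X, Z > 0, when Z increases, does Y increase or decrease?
Y increases

Taking the partial derivative:
∂Y/∂Z = 18Z^2

∂Y/∂Z = 18Z^2 > 0 (assuming positive values)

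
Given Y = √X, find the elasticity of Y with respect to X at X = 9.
Elasticity = 1/2

Elasticity = (dY/dX) · (X/Y)

dY/dX = 1/(2·√X)
At X = 9: dY/dX = 1/6, Y = 3

Elasticity = (1/6) · (9 / 3) = 1/2

Interpretation: for a small percentage change in X, the percentage change in Y is approximately 0.50 times as large.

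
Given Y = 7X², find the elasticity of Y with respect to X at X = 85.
Elasticity = 2

Elasticity = (dY/dX) · (X/Y)

dY/dX = 14·X
At X = 85: dY/dX = 1190, Y = 50575

Elasticity = 1190 · (85 / 50575) = 2

Interpretation: for a small percentage change in X, the percentage change in Y is approximately 2.00 times as large.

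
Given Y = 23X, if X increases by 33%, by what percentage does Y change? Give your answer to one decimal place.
33.0%

For Y = 23X:
If X → X(1 + 0.33)
Then Y → Y · (1 + 0.33)^1
     = Y · 1.3300

Percentage change = ((1 + 0.33)^1 − 1) × 100% = 33.0%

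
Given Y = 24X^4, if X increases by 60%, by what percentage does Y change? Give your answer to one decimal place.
555.4%

For Y = 24X^4:
If X → X(1 + 0.6)
Then Y → Y · (1 + 0.6)^4
     = Y · 6.5536

Percentage change = ((1 + 0.6)^4 − 1) × 100% ≈ 555.4%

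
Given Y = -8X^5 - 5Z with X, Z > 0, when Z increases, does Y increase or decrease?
Y decreases

Taking the partial derivative:
∂Y/∂Z = -5

∂Y/∂Z = -5 < 0 (assuming positive values)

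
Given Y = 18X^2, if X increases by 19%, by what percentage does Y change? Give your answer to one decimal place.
41.6%

For Y = 18X^2:
If X → X(1 + 0.19)
Then Y → Y · (1 + 0.19)^2
     = Y · 1.4161

Percentage change = ((1 + 0.19)^2 − 1) × 100% ≈ 41.6%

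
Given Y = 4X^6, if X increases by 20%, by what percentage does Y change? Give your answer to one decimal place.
198.6%

For Y = 4X^6:
If X → X(1 + 0.2)
Then Y → Y · (1 + 0.2)^6
     ≈ Y · 2.9860

Percentage change = ((1 + 0.2)^6 − 1) × 100% ≈ 198.6%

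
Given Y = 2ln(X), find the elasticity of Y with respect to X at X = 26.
Elasticity = 1/ln(26) ≈ 0.3069

Elasticity = (dY/dX) · (X/Y)

dY/dX = 2/X
At X = 26: dY/dX = 1/13, Y = 2·ln(26)

Elasticity = (1/13) · (26 / (2·ln(26))) = 1/ln(26) ≈ 0.3069

Interpretation: for a small percentage change in X, the percentage change in Y is approximately 0.31 times as large.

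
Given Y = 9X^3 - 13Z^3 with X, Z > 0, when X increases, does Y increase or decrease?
Y increases

Taking the partial derivative:
∂Y/∂X = 27X^2

∂Y/∂X = 27X^2 > 0 (assuming positive values)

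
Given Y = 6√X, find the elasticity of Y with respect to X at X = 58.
Elasticity = 1/2

Elasticity = (dY/dX) · (X/Y)

dY/dX = 3/√X
At X = 58: dY/dX = 3·√58/58, Y = 6·√58

Elasticity = (3·√58/58) · (58 / (6·√58)) = 1/2

Interpretation: for a small percentage change in X, the percentage change in Y is approximately 0.50 times as large.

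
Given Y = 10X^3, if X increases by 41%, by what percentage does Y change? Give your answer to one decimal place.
180.3%

For Y = 10X^3:
If X → X(1 + 0.41)
Then Y → Y · (1 + 0.41)^3
     ≈ Y · 2.8032

Percentage change = ((1 + 0.41)^3 − 1) × 100% ≈ 180.3%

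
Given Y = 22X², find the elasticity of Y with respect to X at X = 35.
Elasticity = 2

Elasticity = (dY/dX) · (X/Y)

dY/dX = 44·X
At X = 35: dY/dX = 1540, Y = 26950

Elasticity = 1540 · (35 / 26950) = 2

Interpretation: for a small percentage change in X, the percentage change in Y is approximately 2.00 times as large.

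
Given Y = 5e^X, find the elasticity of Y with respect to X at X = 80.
Elasticity = 80

Elasticity = (dY/dX) · (X/Y)

dY/dX = 5·e^X
At X = 80: dY/dX = 5·e^80, Y = 5·e^80

Elasticity = (5·e^80) · (80 / (5·e^80)) = 80

Interpretation: for a small percentage change in X, the percentage change in Y is approximately 80.00 times as large.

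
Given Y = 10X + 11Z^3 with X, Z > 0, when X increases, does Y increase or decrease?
Y increases

Taking the partial derivative:
∂Y/∂X = 10

∂Y/∂X = 10 > 0 (assuming positive values)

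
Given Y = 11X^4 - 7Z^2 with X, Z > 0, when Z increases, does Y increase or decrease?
Y decreases

Taking the partial derivative:
∂Y/∂Z = -14Z

∂Y/∂Z = -14Z < 0 (assuming positive values)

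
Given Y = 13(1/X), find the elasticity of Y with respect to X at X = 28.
Elasticity = -1

Elasticity = (dY/dX) · (X/Y)

dY/dX = -13/X²
At X = 28: dY/dX = -13/784, Y = 13/28

Elasticity = (-13/784) · (28 / (13/28)) = -1

Interpretation: for a small percentage change in X, the percentage change in Y is approximately -1.00 times as large.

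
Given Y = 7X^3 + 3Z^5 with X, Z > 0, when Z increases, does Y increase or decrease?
Y increases

Taking the partial derivative:
∂Y/∂Z = 15Z^4

∂Y/∂Z = 15Z^4 > 0 (assuming positive values)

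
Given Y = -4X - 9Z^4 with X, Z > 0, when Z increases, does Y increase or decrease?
Y decreases

Taking the partial derivative:
∂Y/∂Z = -36Z^3

∂Y/∂Z = -36Z^3 < 0 (assuming positive values)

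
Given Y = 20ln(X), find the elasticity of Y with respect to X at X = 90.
Elasticity = 1/ln(90) ≈ 0.2222

Elasticity = (dY/dX) · (X/Y)

dY/dX = 20/X
At X = 90: dY/dX = 2/9, Y = 20·ln(90)

Elasticity = (2/9) · (90 / (20·ln(90))) = 1/ln(90) ≈ 0.2222

Interpretation: for a small percentage change in X, the percentage change in Y is approximately 0.22 times as large.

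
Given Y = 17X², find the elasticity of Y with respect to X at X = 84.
Elasticity = 2

Elasticity = (dY/dX) · (X/Y)

dY/dX = 34·X
At X = 84: dY/dX = 2856, Y = 119952

Elasticity = 2856 · (84 / 119952) = 2

Interpretation: for a small percentage change in X, the percentage change in Y is approximately 2.00 times as large.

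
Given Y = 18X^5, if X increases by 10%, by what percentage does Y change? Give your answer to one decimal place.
61.1%

For Y = 18X^5:
If X → X(1 + 0.1)
Then Y → Y · (1 + 0.1)^5
     ≈ Y · 1.6105

Percentage change = ((1 + 0.1)^5 − 1) × 100% ≈ 61.1%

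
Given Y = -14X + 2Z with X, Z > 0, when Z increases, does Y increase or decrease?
Y increases

Taking the partial derivative:
∂Y/∂Z = 2

∂Y/∂Z = 2 > 0 (assuming positive values)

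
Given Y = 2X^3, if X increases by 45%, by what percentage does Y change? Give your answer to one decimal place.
204.9%

For Y = 2X^3:
If X → X(1 + 0.45)
Then Y → Y · (1 + 0.45)^3
     ≈ Y · 3.0486

Percentage change = ((1 + 0.45)^3 − 1) × 100% ≈ 204.9%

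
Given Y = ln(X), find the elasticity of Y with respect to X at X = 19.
Elasticity = 1/ln(19) ≈ 0.3396

Elasticity = (dY/dX) · (X/Y)

dY/dX = 1/X
At X = 19: dY/dX = 1/19, Y = ln(19)

Elasticity = (1/19) · (19 / (ln(19))) = 1/ln(19) ≈ 0.3396

Interpretation: for a small percentage change in X, the percentage change in Y is approximately 0.34 times as large.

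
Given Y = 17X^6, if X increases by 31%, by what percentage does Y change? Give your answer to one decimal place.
405.4%

For Y = 17X^6:
If X → X(1 + 0.31)
Then Y → Y · (1 + 0.31)^6
     ≈ Y · 5.0539

Percentage change = ((1 + 0.31)^6 − 1) × 100% ≈ 405.4%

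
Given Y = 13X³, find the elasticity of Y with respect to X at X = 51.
Elasticity = 3

Elasticity = (dY/dX) · (X/Y)

dY/dX = 39·X²
At X = 51: dY/dX = 101439, Y = 1724463

Elasticity = 101439 · (51 / 1724463) = 3

Interpretation: for a small percentage change in X, the percentage change in Y is approximately 3.00 times as large.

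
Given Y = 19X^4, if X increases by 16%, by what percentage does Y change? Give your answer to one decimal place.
81.1%

For Y = 19X^4:
If X → X(1 + 0.16)
Then Y → Y · (1 + 0.16)^4
     ≈ Y · 1.8106

Percentage change = ((1 + 0.16)^4 − 1) × 100% ≈ 81.1%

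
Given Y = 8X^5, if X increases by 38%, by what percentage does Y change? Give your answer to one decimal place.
400.5%

For Y = 8X^5:
If X → X(1 + 0.38)
Then Y → Y · (1 + 0.38)^5
     ≈ Y · 5.0049

Percentage change = ((1 + 0.38)^5 − 1) × 100% ≈ 400.5%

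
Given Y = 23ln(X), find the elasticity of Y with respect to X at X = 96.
Elasticity = 1/ln(96) ≈ 0.2191

Elasticity = (dY/dX) · (X/Y)

dY/dX = 23/X
At X = 96: dY/dX = 23/96, Y = 23·ln(96)

Elasticity = (23/96) · (96 / (23·ln(96))) = 1/ln(96) ≈ 0.2191

Interpretation: for a small percentage change in X, the percentage change in Y is approximately 0.22 times as large.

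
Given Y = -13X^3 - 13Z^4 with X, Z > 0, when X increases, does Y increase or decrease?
Y decreases

Taking the partial derivative:
∂Y/∂X = -39X^2

∂Y/∂X = -39X^2 < 0 (assuming positive values)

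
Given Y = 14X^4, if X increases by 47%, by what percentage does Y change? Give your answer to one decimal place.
366.9%

For Y = 14X^4:
If X → X(1 + 0.47)
Then Y → Y · (1 + 0.47)^4
     ≈ Y · 4.6695

Percentage change = ((1 + 0.47)^4 − 1) × 100% ≈ 366.9%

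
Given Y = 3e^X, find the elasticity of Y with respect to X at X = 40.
Elasticity = 40

Elasticity = (dY/dX) · (X/Y)

dY/dX = 3·e^X
At X = 40: dY/dX = 3·e^40, Y = 3·e^40

Elasticity = (3·e^40) · (40 / (3·e^40)) = 40

Interpretation: for a small percentage change in X, the percentage change in Y is approximately 40.00 times as large.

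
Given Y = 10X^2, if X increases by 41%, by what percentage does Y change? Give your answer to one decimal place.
98.8%

For Y = 10X^2:
If X → X(1 + 0.41)
Then Y → Y · (1 + 0.41)^2
     = Y · 1.9881

Percentage change = ((1 + 0.41)^2 − 1) × 100% ≈ 98.8%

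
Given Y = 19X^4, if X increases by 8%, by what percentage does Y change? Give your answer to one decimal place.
36.0%

For Y = 19X^4:
If X → X(1 + 0.08)
Then Y → Y · (1 + 0.08)^4
     ≈ Y · 1.3605

Percentage change = ((1 + 0.08)^4 − 1) × 100% ≈ 36.0%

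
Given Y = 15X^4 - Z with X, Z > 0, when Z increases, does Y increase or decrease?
Y decreases

Taking the partial derivative:
∂Y/∂Z = -1

∂Y/∂Z = -1 < 0 (assuming positive values)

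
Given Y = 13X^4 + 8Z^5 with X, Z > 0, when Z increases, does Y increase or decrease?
Y increases

Taking the partial derivative:
∂Y/∂Z = 40Z^4

∂Y/∂Z = 40Z^4 > 0 (assuming positive values)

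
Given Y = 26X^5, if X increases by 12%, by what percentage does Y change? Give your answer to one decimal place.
76.2%

For Y = 26X^5:
If X → X(1 + 0.12)
Then Y → Y · (1 + 0.12)^5
     ≈ Y · 1.7623

Percentage change = ((1 + 0.12)^5 − 1) × 100% ≈ 76.2%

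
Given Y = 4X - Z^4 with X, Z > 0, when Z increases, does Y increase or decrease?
Y decreases

Taking the partial derivative:
∂Y/∂Z = -4Z^3

∂Y/∂Z = -4Z^3 < 0 (assuming positive values)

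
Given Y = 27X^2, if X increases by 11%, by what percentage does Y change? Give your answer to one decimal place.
23.2%

For Y = 27X^2:
If X → X(1 + 0.11)
Then Y → Y · (1 + 0.11)^2
     = Y · 1.2321

Percentage change = ((1 + 0.11)^2 − 1) × 100% ≈ 23.2%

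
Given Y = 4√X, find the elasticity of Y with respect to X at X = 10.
Elasticity = 1/2

Elasticity = (dY/dX) · (X/Y)

dY/dX = 2/√X
At X = 10: dY/dX = √10/5, Y = 4·√10

Elasticity = (√10/5) · (10 / (4·√10)) = 1/2

Interpretation: for a small percentage change in X, the percentage change in Y is approximately 0.50 times as large.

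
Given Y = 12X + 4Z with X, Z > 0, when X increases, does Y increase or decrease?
Y increases

Taking the partial derivative:
∂Y/∂X = 12

∂Y/∂X = 12 > 0 (assuming positive values)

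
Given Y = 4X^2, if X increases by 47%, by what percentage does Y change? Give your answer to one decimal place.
116.1%

For Y = 4X^2:
If X → X(1 + 0.47)
Then Y → Y · (1 + 0.47)^2
     = Y · 2.1609

Percentage change = ((1 + 0.47)^2 − 1) × 100% ≈ 116.1%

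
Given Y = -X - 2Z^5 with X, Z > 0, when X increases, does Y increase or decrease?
Y decreases

Taking the partial derivative:
∂Y/∂X = -1

∂Y/∂X = -1 < 0 (assuming positive values)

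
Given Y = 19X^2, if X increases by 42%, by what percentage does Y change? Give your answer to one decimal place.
101.6%

For Y = 19X^2:
If X → X(1 + 0.42)
Then Y → Y · (1 + 0.42)^2
     = Y · 2.0164

Percentage change = ((1 + 0.42)^2 − 1) × 100% ≈ 101.6%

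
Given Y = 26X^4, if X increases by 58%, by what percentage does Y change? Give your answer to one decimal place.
523.2%

For Y = 26X^4:
If X → X(1 + 0.58)
Then Y → Y · (1 + 0.58)^4
     ≈ Y · 6.2320

Percentage change = ((1 + 0.58)^4 − 1) × 100% ≈ 523.2%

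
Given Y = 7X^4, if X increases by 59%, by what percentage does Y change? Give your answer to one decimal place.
539.1%

For Y = 7X^4:
If X → X(1 + 0.59)
Then Y → Y · (1 + 0.59)^4
     ≈ Y · 6.3913

Percentage change = ((1 + 0.59)^4 − 1) × 100% ≈ 539.1%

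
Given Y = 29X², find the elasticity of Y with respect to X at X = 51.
Elasticity = 2

Elasticity = (dY/dX) · (X/Y)

dY/dX = 58·X
At X = 51: dY/dX = 2958, Y = 75429

Elasticity = 2958 · (51 / 75429) = 2

Interpretation: for a small percentage change in X, the percentage change in Y is approximately 2.00 times as large.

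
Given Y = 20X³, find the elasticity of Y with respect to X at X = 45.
Elasticity = 3

Elasticity = (dY/dX) · (X/Y)

dY/dX = 60·X²
At X = 45: dY/dX = 121500, Y = 1822500

Elasticity = 121500 · (45 / 1822500) = 3

Interpretation: for a small percentage change in X, the percentage change in Y is approximately 3.00 times as large.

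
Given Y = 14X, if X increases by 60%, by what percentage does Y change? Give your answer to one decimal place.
60.0%

For Y = 14X:
If X → X(1 + 0.6)
Then Y → Y · (1 + 0.6)^1
     = Y · 1.6000

Percentage change = ((1 + 0.6)^1 − 1) × 100% = 60.0%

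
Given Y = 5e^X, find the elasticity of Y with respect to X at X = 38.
Elasticity = 38

Elasticity = (dY/dX) · (X/Y)

dY/dX = 5·e^X
At X = 38: dY/dX = 5·e^38, Y = 5·e^38

Elasticity = (5·e^38) · (38 / (5·e^38)) = 38

Interpretation: for a small percentage change in X, the percentage change in Y is approximately 38.00 times as large.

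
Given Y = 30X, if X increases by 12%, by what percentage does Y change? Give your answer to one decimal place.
12.0%

For Y = 30X:
If X → X(1 + 0.12)
Then Y → Y · (1 + 0.12)^1
     = Y · 1.1200

Percentage change = ((1 + 0.12)^1 − 1) × 100% = 12.0%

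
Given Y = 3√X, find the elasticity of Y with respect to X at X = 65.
Elasticity = 1/2

Elasticity = (dY/dX) · (X/Y)

dY/dX = 3/(2·√X)
At X = 65: dY/dX = 3·√65/130, Y = 3·√65

Elasticity = (3·√65/130) · (65 / (3·√65)) = 1/2

Interpretation: for a small percentage change in X, the percentage change in Y is approximately 0.50 times as large.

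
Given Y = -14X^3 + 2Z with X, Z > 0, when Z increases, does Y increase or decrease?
Y increases

Taking the partial derivative:
∂Y/∂Z = 2

∂Y/∂Z = 2 > 0 (assuming positive values)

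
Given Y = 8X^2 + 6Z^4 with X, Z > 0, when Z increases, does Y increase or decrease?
Y increases

Taking the partial derivative:
∂Y/∂Z = 24Z^3

∂Y/∂Z = 24Z^3 > 0 (assuming positive values)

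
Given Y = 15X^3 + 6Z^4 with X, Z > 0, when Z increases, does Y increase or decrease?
Y increases

Taking the partial derivative:
∂Y/∂Z = 24Z^3

∂Y/∂Z = 24Z^3 > 0 (assuming positive values)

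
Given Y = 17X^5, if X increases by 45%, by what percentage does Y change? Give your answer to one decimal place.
541.0%

For Y = 17X^5:
If X → X(1 + 0.45)
Then Y → Y · (1 + 0.45)^5
     ≈ Y · 6.4097

Percentage change = ((1 + 0.45)^5 − 1) × 100% ≈ 541.0%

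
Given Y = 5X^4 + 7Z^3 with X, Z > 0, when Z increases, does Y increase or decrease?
Y increases

Taking the partial derivative:
∂Y/∂Z = 21Z^2

∂Y/∂Z = 21Z^2 > 0 (assuming positive values)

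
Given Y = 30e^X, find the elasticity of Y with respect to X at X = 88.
Elasticity = 88

Elasticity = (dY/dX) · (X/Y)

dY/dX = 30·e^X
At X = 88: dY/dX = 30·e^88, Y = 30·e^88

Elasticity = (30·e^88) · (88 / (30·e^88)) = 88

Interpretation: for a small percentage change in X, the percentage change in Y is approximately 88.00 times as large.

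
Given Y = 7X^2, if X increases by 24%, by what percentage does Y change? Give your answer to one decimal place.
53.8%

For Y = 7X^2:
If X → X(1 + 0.24)
Then Y → Y · (1 + 0.24)^2
     = Y · 1.5376

Percentage change = ((1 + 0.24)^2 − 1) × 100% ≈ 53.8%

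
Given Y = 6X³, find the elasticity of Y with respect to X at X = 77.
Elasticity = 3

Elasticity = (dY/dX) · (X/Y)

dY/dX = 18·X²
At X = 77: dY/dX = 106722, Y = 2739198

Elasticity = 106722 · (77 / 2739198) = 3

Interpretation: for a small percentage change in X, the percentage change in Y is approximately 3.00 times as large.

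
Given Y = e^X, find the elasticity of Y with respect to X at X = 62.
Elasticity = 62

Elasticity = (dY/dX) · (X/Y)

dY/dX = e^X
At X = 62: dY/dX = e^62, Y = e^62

Elasticity = (e^62) · (62 / (e^62)) = 62

Interpretation: for a small percentage change in X, the percentage change in Y is approximately 62.00 times as large.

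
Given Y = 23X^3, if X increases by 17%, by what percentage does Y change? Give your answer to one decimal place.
60.2%

For Y = 23X^3:
If X → X(1 + 0.17)
Then Y → Y · (1 + 0.17)^3
     ≈ Y · 1.6016

Percentage change = ((1 + 0.17)^3 − 1) × 100% ≈ 60.2%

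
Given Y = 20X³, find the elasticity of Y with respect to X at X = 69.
Elasticity = 3

Elasticity = (dY/dX) · (X/Y)

dY/dX = 60·X²
At X = 69: dY/dX = 285660, Y = 6570180

Elasticity = 285660 · (69 / 6570180) = 3

Interpretation: for a small percentage change in X, the percentage change in Y is approximately 3.00 times as large.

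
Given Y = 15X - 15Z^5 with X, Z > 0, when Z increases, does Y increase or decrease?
Y decreases

Taking the partial derivative:
∂Y/∂Z = -75Z^4

∂Y/∂Z = -75Z^4 < 0 (assuming positive values)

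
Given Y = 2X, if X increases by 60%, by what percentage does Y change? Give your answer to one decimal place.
60.0%

For Y = 2X:
If X → X(1 + 0.6)
Then Y → Y · (1 + 0.6)^1
     = Y · 1.6000

Percentage change = ((1 + 0.6)^1 − 1) × 100% = 60.0%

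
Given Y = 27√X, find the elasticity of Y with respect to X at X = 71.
Elasticity = 1/2

Elasticity = (dY/dX) · (X/Y)

dY/dX = 27/(2·√X)
At X = 71: dY/dX = 27·√71/142, Y = 27·√71

Elasticity = (27·√71/142) · (71 / (27·√71)) = 1/2

Interpretation: for a small percentage change in X, the percentage change in Y is approximately 0.50 times as large.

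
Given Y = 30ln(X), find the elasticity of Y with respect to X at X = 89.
Elasticity = 1/ln(89) ≈ 0.2228

Elasticity = (dY/dX) · (X/Y)

dY/dX = 30/X
At X = 89: dY/dX = 30/89, Y = 30·ln(89)

Elasticity = (30/89) · (89 / (30·ln(89))) = 1/ln(89) ≈ 0.2228

Interpretation: for a small percentage change in X, the percentage change in Y is approximately 0.22 times as large.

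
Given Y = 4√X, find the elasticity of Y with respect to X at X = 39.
Elasticity = 1/2

Elasticity = (dY/dX) · (X/Y)

dY/dX = 2/√X
At X = 39: dY/dX = 2·√39/39, Y = 4·√39

Elasticity = (2·√39/39) · (39 / (4·√39)) = 1/2

Interpretation: for a small percentage change in X, the percentage change in Y is approximately 0.50 times as large.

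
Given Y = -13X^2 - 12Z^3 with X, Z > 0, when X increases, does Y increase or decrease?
Y decreases

Taking the partial derivative:
∂Y/∂X = -26X

∂Y/∂X = -26X < 0 (assuming positive values)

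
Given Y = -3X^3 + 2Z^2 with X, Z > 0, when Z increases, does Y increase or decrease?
Y increases

Taking the partial derivative:
∂Y/∂Z = 4Z

∂Y/∂Z = 4Z > 0 (assuming positive values)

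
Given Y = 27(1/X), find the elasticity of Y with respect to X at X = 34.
Elasticity = -1

Elasticity = (dY/dX) · (X/Y)

dY/dX = -27/X²
At X = 34: dY/dX = -27/1156, Y = 27/34

Elasticity = (-27/1156) · (34 / (27/34)) = -1

Interpretation: for a small percentage change in X, the percentage change in Y is approximately -1.00 times as large.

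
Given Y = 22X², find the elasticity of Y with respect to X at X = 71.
Elasticity = 2

Elasticity = (dY/dX) · (X/Y)

dY/dX = 44·X
At X = 71: dY/dX = 3124, Y = 110902

Elasticity = 3124 · (71 / 110902) = 2

Interpretation: for a small percentage change in X, the percentage change in Y is approximately 2.00 times as large.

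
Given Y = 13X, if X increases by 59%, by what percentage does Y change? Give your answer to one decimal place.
59.0%

For Y = 13X:
If X → X(1 + 0.59)
Then Y → Y · (1 + 0.59)^1
     = Y · 1.5900

Percentage change = ((1 + 0.59)^1 − 1) × 100% = 59.0%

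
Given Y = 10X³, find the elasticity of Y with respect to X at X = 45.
Elasticity = 3

Elasticity = (dY/dX) · (X/Y)

dY/dX = 30·X²
At X = 45: dY/dX = 60750, Y = 911250

Elasticity = 60750 · (45 / 911250) = 3

Interpretation: for a small percentage change in X, the percentage change in Y is approximately 3.00 times as large.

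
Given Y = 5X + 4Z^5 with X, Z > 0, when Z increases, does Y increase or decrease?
Y increases

Taking the partial derivative:
∂Y/∂Z = 20Z^4

∂Y/∂Z = 20Z^4 > 0 (assuming positive values)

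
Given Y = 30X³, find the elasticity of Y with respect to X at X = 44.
Elasticity = 3

Elasticity = (dY/dX) · (X/Y)

dY/dX = 90·X²
At X = 44: dY/dX = 174240, Y = 2555520

Elasticity = 174240 · (44 / 2555520) = 3

Interpretation: for a small percentage change in X, the percentage change in Y is approximately 3.00 times as large.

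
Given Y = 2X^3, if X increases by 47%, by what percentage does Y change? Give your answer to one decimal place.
217.7%

For Y = 2X^3:
If X → X(1 + 0.47)
Then Y → Y · (1 + 0.47)^3
     ≈ Y · 3.1765

Percentage change = ((1 + 0.47)^3 − 1) × 100% ≈ 217.7%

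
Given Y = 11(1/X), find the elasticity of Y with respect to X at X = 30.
Elasticity = -1

Elasticity = (dY/dX) · (X/Y)

dY/dX = -11/X²
At X = 30: dY/dX = -11/900, Y = 11/30

Elasticity = (-11/900) · (30 / (11/30)) = -1

Interpretation: for a small percentage change in X, the percentage change in Y is approximately -1.00 times as large.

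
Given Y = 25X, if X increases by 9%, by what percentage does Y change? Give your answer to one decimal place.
9.0%

For Y = 25X:
If X → X(1 + 0.09)
Then Y → Y · (1 + 0.09)^1
     = Y · 1.0900

Percentage change = ((1 + 0.09)^1 − 1) × 100% = 9.0%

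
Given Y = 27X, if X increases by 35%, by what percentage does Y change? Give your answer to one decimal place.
35.0%

For Y = 27X:
If X → X(1 + 0.35)
Then Y → Y · (1 + 0.35)^1
     = Y · 1.3500

Percentage change = ((1 + 0.35)^1 − 1) × 100% = 35.0%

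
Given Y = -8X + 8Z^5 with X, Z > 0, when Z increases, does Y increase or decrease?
Y increases

Taking the partial derivative:
∂Y/∂Z = 40Z^4

∂Y/∂Z = 40Z^4 > 0 (assuming positive values)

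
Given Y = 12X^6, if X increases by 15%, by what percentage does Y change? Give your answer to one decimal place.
131.3%

For Y = 12X^6:
If X → X(1 + 0.15)
Then Y → Y · (1 + 0.15)^6
     ≈ Y · 2.3131

Percentage change = ((1 + 0.15)^6 − 1) × 100% ≈ 131.3%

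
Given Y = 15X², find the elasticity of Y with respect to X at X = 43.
Elasticity = 2

Elasticity = (dY/dX) · (X/Y)

dY/dX = 30·X
At X = 43: dY/dX = 1290, Y = 27735

Elasticity = 1290 · (43 / 27735) = 2

Interpretation: for a small percentage change in X, the percentage change in Y is approximately 2.00 times as large.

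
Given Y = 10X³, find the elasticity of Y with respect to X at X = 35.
Elasticity = 3

Elasticity = (dY/dX) · (X/Y)

dY/dX = 30·X²
At X = 35: dY/dX = 36750, Y = 428750

Elasticity = 36750 · (35 / 428750) = 3

Interpretation: for a small percentage change in X, the percentage change in Y is approximately 3.00 times as large.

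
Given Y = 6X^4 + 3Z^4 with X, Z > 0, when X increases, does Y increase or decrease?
Y increases

Taking the partial derivative:
∂Y/∂X = 24X^3

∂Y/∂X = 24X^3 > 0 (assuming positive values)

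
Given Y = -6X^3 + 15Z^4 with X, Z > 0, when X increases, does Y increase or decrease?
Y decreases

Taking the partial derivative:
∂Y/∂X = -18X^2

∂Y/∂X = -18X^2 < 0 (assuming positive values)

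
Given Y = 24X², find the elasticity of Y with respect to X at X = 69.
Elasticity = 2

Elasticity = (dY/dX) · (X/Y)

dY/dX = 48·X
At X = 69: dY/dX = 3312, Y = 114264

Elasticity = 3312 · (69 / 114264) = 2

Interpretation: for a small percentage change in X, the percentage change in Y is approximately 2.00 times as large.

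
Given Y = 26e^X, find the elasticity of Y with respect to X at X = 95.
Elasticity = 95

Elasticity = (dY/dX) · (X/Y)

dY/dX = 26·e^X
At X = 95: dY/dX = 26·e^95, Y = 26·e^95

Elasticity = (26·e^95) · (95 / (26·e^95)) = 95

Interpretation: for a small percentage change in X, the percentage change in Y is approximately 95.00 times as large.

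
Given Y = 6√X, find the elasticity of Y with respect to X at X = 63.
Elasticity = 1/2

Elasticity = (dY/dX) · (X/Y)

dY/dX = 3/√X
At X = 63: dY/dX = √7/7, Y = 18·√7

Elasticity = (√7/7) · (63 / (18·√7)) = 1/2

Interpretation: for a small percentage change in X, the percentage change in Y is approximately 0.50 times as large.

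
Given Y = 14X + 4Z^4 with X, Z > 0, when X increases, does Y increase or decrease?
Y increases

Taking the partial derivative:
∂Y/∂X = 14

∂Y/∂X = 14 > 0 (assuming positive values)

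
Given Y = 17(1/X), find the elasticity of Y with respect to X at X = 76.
Elasticity = -1

Elasticity = (dY/dX) · (X/Y)

dY/dX = -17/X²
At X = 76: dY/dX = -17/5776, Y = 17/76

Elasticity = (-17/5776) · (76 / (17/76)) = -1

Interpretation: for a small percentage change in X, the percentage change in Y is approximately -1.00 times as large.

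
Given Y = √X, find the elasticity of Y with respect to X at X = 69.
Elasticity = 1/2

Elasticity = (dY/dX) · (X/Y)

dY/dX = 1/(2·√X)
At X = 69: dY/dX = √69/138, Y = √69

Elasticity = (√69/138) · (69 / (√69)) = 1/2

Interpretation: for a small percentage change in X, the percentage change in Y is approximately 0.50 times as large.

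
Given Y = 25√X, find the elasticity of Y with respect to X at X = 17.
Elasticity = 1/2

Elasticity = (dY/dX) · (X/Y)

dY/dX = 25/(2·√X)
At X = 17: dY/dX = 25·√17/34, Y = 25·√17

Elasticity = (25·√17/34) · (17 / (25·√17)) = 1/2

Interpretation: for a small percentage change in X, the percentage change in Y is approximately 0.50 times as large.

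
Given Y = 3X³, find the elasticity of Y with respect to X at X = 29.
Elasticity = 3

Elasticity = (dY/dX) · (X/Y)

dY/dX = 9·X²
At X = 29: dY/dX = 7569, Y = 73167

Elasticity = 7569 · (29 / 73167) = 3

Interpretation: for a small percentage change in X, the percentage change in Y is approximately 3.00 times as large.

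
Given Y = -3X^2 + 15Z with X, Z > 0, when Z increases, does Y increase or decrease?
Y increases

Taking the partial derivative:
∂Y/∂Z = 15

∂Y/∂Z = 15 > 0 (assuming positive values)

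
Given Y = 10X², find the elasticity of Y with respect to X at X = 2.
Elasticity = 2

Elasticity = (dY/dX) · (X/Y)

dY/dX = 20·X
At X = 2: dY/dX = 40, Y = 40

Elasticity = 40 · (2 / 40) = 2

Interpretation: for a small percentage change in X, the percentage change in Y is approximately 2.00 times as large.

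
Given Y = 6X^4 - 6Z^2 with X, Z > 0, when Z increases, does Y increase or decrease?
Y decreases

Taking the partial derivative:
∂Y/∂Z = -12Z

∂Y/∂Z = -12Z < 0 (assuming positive values)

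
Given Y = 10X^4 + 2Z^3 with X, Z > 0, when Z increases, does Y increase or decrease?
Y increases

Taking the partial derivative:
∂Y/∂Z = 6Z^2

∂Y/∂Z = 6Z^2 > 0 (assuming positive values)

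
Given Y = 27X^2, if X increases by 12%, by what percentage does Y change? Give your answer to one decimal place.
25.4%

For Y = 27X^2:
If X → X(1 + 0.12)
Then Y → Y · (1 + 0.12)^2
     = Y · 1.2544

Percentage change = ((1 + 0.12)^2 − 1) × 100% ≈ 25.4%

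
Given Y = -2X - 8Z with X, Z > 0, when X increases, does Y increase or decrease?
Y decreases

Taking the partial derivative:
∂Y/∂X = -2

∂Y/∂X = -2 < 0 (assuming positive values)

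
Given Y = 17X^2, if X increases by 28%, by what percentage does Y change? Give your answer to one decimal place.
63.8%

For Y = 17X^2:
If X → X(1 + 0.28)
Then Y → Y · (1 + 0.28)^2
     = Y · 1.6384

Percentage change = ((1 + 0.28)^2 − 1) × 100% ≈ 63.8%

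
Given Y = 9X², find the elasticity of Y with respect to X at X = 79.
Elasticity = 2

Elasticity = (dY/dX) · (X/Y)

dY/dX = 18·X
At X = 79: dY/dX = 1422, Y = 56169

Elasticity = 1422 · (79 / 56169) = 2

Interpretation: for a small percentage change in X, the percentage change in Y is approximately 2.00 times as large.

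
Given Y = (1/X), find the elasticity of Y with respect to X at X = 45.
Elasticity = -1

Elasticity = (dY/dX) · (X/Y)

dY/dX = -1/X²
At X = 45: dY/dX = -1/2025, Y = 1/45

Elasticity = (-1/2025) · (45 / (1/45)) = -1

Interpretation: for a small percentage change in X, the percentage change in Y is approximately -1.00 times as large.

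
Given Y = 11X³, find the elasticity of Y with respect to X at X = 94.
Elasticity = 3

Elasticity = (dY/dX) · (X/Y)

dY/dX = 33·X²
At X = 94: dY/dX = 291588, Y = 9136424

Elasticity = 291588 · (94 / 9136424) = 3

Interpretation: for a small percentage change in X, the percentage change in Y is approximately 3.00 times as large.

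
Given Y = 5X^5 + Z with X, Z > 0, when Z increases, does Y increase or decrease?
Y increases

Taking the partial derivative:
∂Y/∂Z = 1

∂Y/∂Z = 1 > 0 (assuming positive values)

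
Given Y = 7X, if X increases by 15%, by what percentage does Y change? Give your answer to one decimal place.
15.0%

For Y = 7X:
If X → X(1 + 0.15)
Then Y → Y · (1 + 0.15)^1
     = Y · 1.1500

Percentage change = ((1 + 0.15)^1 − 1) × 100% = 15.0%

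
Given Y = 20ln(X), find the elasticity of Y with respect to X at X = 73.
Elasticity = 1/ln(73) ≈ 0.2331

Elasticity = (dY/dX) · (X/Y)

dY/dX = 20/X
At X = 73: dY/dX = 20/73, Y = 20·ln(73)

Elasticity = (20/73) · (73 / (20·ln(73))) = 1/ln(73) ≈ 0.2331

Interpretation: for a small percentage change in X, the percentage change in Y is approximately 0.23 times as large.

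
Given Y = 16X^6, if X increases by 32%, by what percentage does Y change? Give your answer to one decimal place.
429.0%

For Y = 16X^6:
If X → X(1 + 0.32)
Then Y → Y · (1 + 0.32)^6
     ≈ Y · 5.2899

Percentage change = ((1 + 0.32)^6 − 1) × 100% ≈ 429.0%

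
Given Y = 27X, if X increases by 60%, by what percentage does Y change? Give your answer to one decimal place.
60.0%

For Y = 27X:
If X → X(1 + 0.6)
Then Y → Y · (1 + 0.6)^1
     = Y · 1.6000

Percentage change = ((1 + 0.6)^1 − 1) × 100% = 60.0%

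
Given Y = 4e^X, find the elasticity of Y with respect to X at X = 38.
Elasticity = 38

Elasticity = (dY/dX) · (X/Y)

dY/dX = 4·e^X
At X = 38: dY/dX = 4·e^38, Y = 4·e^38

Elasticity = (4·e^38) · (38 / (4·e^38)) = 38

Interpretation: for a small percentage change in X, the percentage change in Y is approximately 38.00 times as large.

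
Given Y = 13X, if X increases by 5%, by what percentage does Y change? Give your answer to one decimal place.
5.0%

For Y = 13X:
If X → X(1 + 0.05)
Then Y → Y · (1 + 0.05)^1
     = Y · 1.0500

Percentage change = ((1 + 0.05)^1 − 1) × 100% = 5.0%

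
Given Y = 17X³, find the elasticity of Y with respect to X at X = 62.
Elasticity = 3

Elasticity = (dY/dX) · (X/Y)

dY/dX = 51·X²
At X = 62: dY/dX = 196044, Y = 4051576

Elasticity = 196044 · (62 / 4051576) = 3

Interpretation: for a small percentage change in X, the percentage change in Y is approximately 3.00 times as large.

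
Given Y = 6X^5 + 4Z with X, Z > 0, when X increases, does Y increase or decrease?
Y increases

Taking the partial derivative:
∂Y/∂X = 30X^4

∂Y/∂X = 30X^4 > 0 (assuming positive values)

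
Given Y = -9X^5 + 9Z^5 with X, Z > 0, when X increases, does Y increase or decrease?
Y decreases

Taking the partial derivative:
∂Y/∂X = -45X^4

∂Y/∂X = -45X^4 < 0 (assuming positive values)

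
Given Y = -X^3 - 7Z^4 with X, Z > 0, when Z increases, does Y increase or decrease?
Y decreases

Taking the partial derivative:
∂Y/∂Z = -28Z^3

∂Y/∂Z = -28Z^3 < 0 (assuming positive values)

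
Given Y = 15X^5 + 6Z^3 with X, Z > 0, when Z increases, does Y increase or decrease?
Y increases

Taking the partial derivative:
∂Y/∂Z = 18Z^2

∂Y/∂Z = 18Z^2 > 0 (assuming positive values)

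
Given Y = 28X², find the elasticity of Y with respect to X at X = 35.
Elasticity = 2

Elasticity = (dY/dX) · (X/Y)

dY/dX = 56·X
At X = 35: dY/dX = 1960, Y = 34300

Elasticity = 1960 · (35 / 34300) = 2

Interpretation: for a small percentage change in X, the percentage change in Y is approximately 2.00 times as large.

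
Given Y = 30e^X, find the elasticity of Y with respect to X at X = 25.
Elasticity = 25

Elasticity = (dY/dX) · (X/Y)

dY/dX = 30·e^X
At X = 25: dY/dX = 30·e^25, Y = 30·e^25

Elasticity = (30·e^25) · (25 / (30·e^25)) = 25

Interpretation: for a small percentage change in X, the percentage change in Y is approximately 25.00 times as large.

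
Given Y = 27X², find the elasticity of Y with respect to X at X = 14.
Elasticity = 2

Elasticity = (dY/dX) · (X/Y)

dY/dX = 54·X
At X = 14: dY/dX = 756, Y = 5292

Elasticity = 756 · (14 / 5292) = 2

Interpretation: for a small percentage change in X, the percentage change in Y is approximately 2.00 times as large.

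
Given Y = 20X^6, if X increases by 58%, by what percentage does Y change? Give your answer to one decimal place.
1455.8%

For Y = 20X^6:
If X → X(1 + 0.58)
Then Y → Y · (1 + 0.58)^6
     ≈ Y · 15.5576

Percentage change = ((1 + 0.58)^6 − 1) × 100% ≈ 1455.8%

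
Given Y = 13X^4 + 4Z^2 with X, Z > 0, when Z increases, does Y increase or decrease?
Y increases

Taking the partial derivative:
∂Y/∂Z = 8Z

∂Y/∂Z = 8Z > 0 (assuming positive values)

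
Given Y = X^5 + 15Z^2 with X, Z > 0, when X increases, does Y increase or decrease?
Y increases

Taking the partial derivative:
∂Y/∂X = 5X^4

∂Y/∂X = 5X^4 > 0 (assuming positive values)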